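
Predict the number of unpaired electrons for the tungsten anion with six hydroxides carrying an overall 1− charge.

Summing ligand charges against the −1 overall charge gives an oxidation state of +5 for tungsten.
W sits in group 6, so the d-electron count is 6 − 5 = 1.
In an octahedral field the d¹ configuration is t₂g¹e_g⁰ (only one arrangement possible), giving 1 unpaired electron.

1 unpaired electron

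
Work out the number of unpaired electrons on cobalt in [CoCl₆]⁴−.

Each chloride is −1; balancing the −4 overall charge requires Co(II).
Group 9 minus oxidation state 2 gives a d⁷ configuration.
The spin state decides the count: Chloride is a weak-field ligand for a first-row metal, so the complex is high-spin.
An octahedral high-spin d⁷ ion is t₂g⁵e_g², giving 3 unpaired electrons.

3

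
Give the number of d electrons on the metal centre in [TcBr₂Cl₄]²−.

d³

Each bromide is −1; each chloride is −1; balancing the −2 overall charge requires Tc(IV).
Tc sits in group 7, so the d-electron count is 7 − 4 = 3.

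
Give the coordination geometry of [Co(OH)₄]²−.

tetrahedral

Each hydroxide is −1; balancing the −2 overall charge requires Co(II).
Group 9 minus oxidation state 2 gives a d⁷ configuration.
Coordination number: 4.
Hydroxide is a weak-field ligand.
For a high-spin 3d d⁷ ion with weak-field ligands the small Δₜ gives little square-planar CFSE advantage, so four ligands adopt the sterically favoured tetrahedral geometry.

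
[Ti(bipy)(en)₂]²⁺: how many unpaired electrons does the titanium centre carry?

2 unpaired electrons

Summing ligand charges against the +2 overall charge gives an oxidation state of +2 for titanium.
Titanium is a group-4 element; Ti(II) is therefore d².
Counting donor atoms: 1×2,2′-bipyridine (bidentate) → 2 donors; 2×ethylenediamine (bidentate) → 4 donors. Coordination number = 6.
In an octahedral field the d² configuration is t₂g²e_g⁰ (only one arrangement possible), giving 2 unpaired electrons.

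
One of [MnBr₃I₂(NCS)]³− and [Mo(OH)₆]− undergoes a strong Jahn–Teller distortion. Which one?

[MnBr₃I₂(NCS)]³−: Each bromide is −1; each iodide is −1; each isothiocyanate is −1; balancing the −3 overall charge requires Mn(III). Manganese is a group-7 element; Mn(III) is therefore d⁴. Bromide, iodide, and isothiocyanate are weak-field ligands for a first-row metal, so the complex is high-spin. The t₂g³e_g¹ (high-spin) configuration has an unevenly filled e_g set; the Jahn–Teller theorem predicts a tetragonal distortion (typically axial elongation) to lift the degeneracy.
[Mo(OH)₆]−: Each hydroxide is −1; balancing the −1 overall charge requires Mo(V). Molybdenum is a group-6 element; Mo(V) is therefore d¹. The d¹ configuration leaves the e_g set evenly filled (or empty) — no strong Jahn–Teller driving force.

[MnBr₃I₂(NCS)]³−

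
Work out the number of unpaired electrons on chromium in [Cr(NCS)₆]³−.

3 unpaired electrons

Each isothiocyanate is −1; balancing the −3 overall charge requires Cr(III).
Chromium is a group-6 element; Cr(III) is therefore d³.
In an octahedral field the d³ configuration is t₂g³e_g⁰ (only one arrangement possible), giving 3 unpaired electrons.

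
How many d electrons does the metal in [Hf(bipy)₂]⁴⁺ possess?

2,2′-bipyridine is neutral; balancing the +4 overall charge requires Hf(IV).
Group 4 minus oxidation state 4 gives a d⁰ configuration.

d⁰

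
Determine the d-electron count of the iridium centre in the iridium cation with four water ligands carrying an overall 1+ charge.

Water is neutral; balancing the +1 overall charge requires Ir(I).
Ir sits in group 9, so the d-electron count is 9 − 1 = 8.

d8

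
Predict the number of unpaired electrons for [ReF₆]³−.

2

Ligand charges: each fluoride is −1. With an overall charge of −3 the rhenium centre must be in the +3 oxidation state.
Rhenium is a group-7 element; Re(III) is therefore d⁴.
The spin state decides the count: a 5d ion has a large Δₒ and is invariably low-spin.
An octahedral low-spin d⁴ ion is t₂g⁴e_g⁰, giving 2 unpaired electrons.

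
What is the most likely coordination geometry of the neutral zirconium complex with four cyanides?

Summing ligand charges against the 0 overall charge gives an oxidation state of +4 for zirconium.
Group 4 minus oxidation state 4 gives a d⁰ configuration.
With 4 monodentate ligands the coordination number is 4.
A d⁰ ion has no crystal-field stabilisation preference between square planar and tetrahedral, so four ligands adopt the sterically favoured tetrahedral geometry.

tetrahedral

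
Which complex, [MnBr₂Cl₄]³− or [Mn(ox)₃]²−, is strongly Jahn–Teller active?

[MnBr₂Cl₄]³−: Summing ligand charges against the −3 overall charge gives an oxidation state of +3 for manganese. Mn sits in group 7, so the d-electron count is 7 − 3 = 4. Bromide and chloride are weak-field ligands for a first-row metal, so the complex is high-spin. The t₂g³e_g¹ (high-spin) configuration has an unevenly filled e_g set; the Jahn–Teller theorem predicts a tetragonal distortion (typically axial elongation) to lift the degeneracy.
[Mn(ox)₃]²−: Ligand charges: each oxalate is −2. With an overall charge of −2 the manganese centre must be in the +4 oxidation state. Group 7 minus oxidation state 4 gives a d³ configuration. The d³ configuration leaves the e_g set evenly filled (or empty) — no strong Jahn–Teller driving force.

[MnBr₂Cl₄]³−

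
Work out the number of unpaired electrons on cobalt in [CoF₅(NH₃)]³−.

3

Each fluoride is −1; ammonia is neutral; balancing the −3 overall charge requires Co(II).
Group 9 minus oxidation state 2 gives a d⁷ configuration.
The spin state decides the count: Fluoride is a weak-field ligand for a first-row metal, so the complex is high-spin.
An octahedral high-spin d⁷ ion is t₂g⁵e_g², giving 3 unpaired electrons.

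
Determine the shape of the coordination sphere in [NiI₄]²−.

tetrahedral

Each iodide is −1; balancing the −2 overall charge requires Ni(II).
Ni sits in group 10, so the d-electron count is 10 − 2 = 8.
Coordination number: 4.
Iodide is a weak-field ligand.
With weak-field ligands the CFSE gain from square planar is small, so a 3d d⁸ ion takes the sterically preferred tetrahedral geometry.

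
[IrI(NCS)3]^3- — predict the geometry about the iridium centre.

square planar

Ligand charges: each iodide is −1; each isothiocyanate is −1. With an overall charge of −3 the iridium centre must be in the +1 oxidation state.
Ir sits in group 9, so the d-electron count is 9 − 1 = 8.
Coordination number: 4.
A 5d d⁸ ion has a large crystal-field splitting; square planar leaves the high-energy d_{x²−y²} orbital empty and maximises CFSE.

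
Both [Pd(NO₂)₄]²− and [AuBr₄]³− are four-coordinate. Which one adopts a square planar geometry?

[Pd(NO₂)₄]²−

For [Pd(NO₂)₄]²−: Summing ligand charges against the −2 overall charge gives an oxidation state of +2 for palladium. Group 10 minus oxidation state 2 gives a d⁸ configuration. A 4d d⁸ ion has a large crystal-field splitting; square planar leaves the high-energy d_{x²−y²} orbital empty and maximises CFSE. → square planar.
For [AuBr₄]³−: Ligand charges: each bromide is −1. With an overall charge of −3 the gold centre must be in the +1 oxidation state. Group 11 minus oxidation state 1 gives a d¹⁰ configuration. A d¹⁰ ion has no crystal-field stabilisation preference between square planar and tetrahedral, so four ligands adopt the sterically favoured tetrahedral geometry. → tetrahedral.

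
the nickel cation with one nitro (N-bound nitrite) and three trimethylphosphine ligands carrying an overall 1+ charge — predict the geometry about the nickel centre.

Summing ligand charges against the +1 overall charge gives an oxidation state of +2 for nickel.
Nickel is a group-10 element; Ni(II) is therefore d⁸.
Coordination number: 4.
Nitro (N-bound nitrite) and trimethylphosphine are strong-field ligands (high in the spectrochemical series).
A 3d d⁸ ion with strong-field ligands gains enough CFSE to favour square planar over tetrahedral.

square planar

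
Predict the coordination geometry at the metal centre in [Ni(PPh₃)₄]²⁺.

square planar

Summing ligand charges against the +2 overall charge gives an oxidation state of +2 for nickel.
Nickel is a group-10 element; Ni(II) is therefore d⁸.
With 4 monodentate ligands the coordination number is 4.
Triphenylphosphine is a strong-field ligand (high in the spectrochemical series).
A 3d d⁸ ion with strong-field ligands gains enough CFSE to favour square planar over tetrahedral.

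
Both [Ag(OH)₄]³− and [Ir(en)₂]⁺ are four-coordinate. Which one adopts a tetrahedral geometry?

For [Ag(OH)₄]³−: Ligand charges: each hydroxide is −1. With an overall charge of −3 the silver centre must be in the +1 oxidation state. Group 11 minus oxidation state 1 gives a d¹⁰ configuration. A d¹⁰ ion has no crystal-field stabilisation preference between square planar and tetrahedral, so four ligands adopt the sterically favoured tetrahedral geometry. → tetrahedral.
For [Ir(en)₂]⁺: Summing ligand charges against the +1 overall charge gives an oxidation state of +1 for iridium. Ir sits in group 9, so the d-electron count is 9 − 1 = 8. A 5d d⁸ ion has a large crystal-field splitting; square planar leaves the high-energy d_{x²−y²} orbital empty and maximises CFSE. → square planar.

[Ag(OH)₄]³−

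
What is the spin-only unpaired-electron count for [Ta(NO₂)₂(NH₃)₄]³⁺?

0

Ligand charges: each nitro (N-bound nitrite) is −1; ammonia is neutral. With an overall charge of +3 the tantalum centre must be in the +5 oxidation state.
Tantalum is a group-5 element; Ta(V) is therefore d⁰.
In an octahedral field the d⁰ configuration is t₂g⁰e_g⁰, giving 0 unpaired electrons.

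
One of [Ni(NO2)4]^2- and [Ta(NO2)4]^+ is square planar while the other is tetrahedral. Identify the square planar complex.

For [Ni(NO2)4]^2-: Summing ligand charges against the −2 overall charge gives an oxidation state of +2 for nickel. Group 10 minus oxidation state 2 gives a d⁸ configuration. Nitro (N-bound nitrite) is a strong-field ligand (high in the spectrochemical series). A 3d d⁸ ion with strong-field ligands gains enough CFSE to favour square planar over tetrahedral. → square planar.
For [Ta(NO2)4]^+: Ligand charges: each nitro (N-bound nitrite) is −1. With an overall charge of +1 the tantalum centre must be in the +5 oxidation state. Tantalum is a group-5 element; Ta(V) is therefore d⁰. A d⁰ ion has no crystal-field stabilisation preference between square planar and tetrahedral, so four ligands adopt the sterically favoured tetrahedral geometry. → tetrahedral.

[Ni(NO2)4]^2-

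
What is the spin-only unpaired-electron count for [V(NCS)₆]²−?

Each isothiocyanate is −1; balancing the −2 overall charge requires V(IV).
V sits in group 5, so the d-electron count is 5 − 4 = 1.
In an octahedral field the d¹ configuration is t₂g¹e_g⁰ (only one arrangement possible), giving 1 unpaired electron.

1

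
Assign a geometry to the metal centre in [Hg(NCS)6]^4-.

Summing ligand charges against the −4 overall charge gives an oxidation state of +2 for mercury.
Group 12 minus oxidation state 2 gives a d¹⁰ configuration.
With 6 monodentate ligands the coordination number is 6.
Six donors around a single metal centre give an octahedral coordination sphere.

octahedral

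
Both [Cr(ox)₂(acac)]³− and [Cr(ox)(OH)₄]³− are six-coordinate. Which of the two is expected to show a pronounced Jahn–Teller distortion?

[Cr(ox)₂(acac)]³−

[Cr(ox)₂(acac)]³−: Ligand charges: each oxalate is −2; each acetylacetonate is −1. With an overall charge of −3 the chromium centre must be in the +2 oxidation state. Chromium is a group-6 element; Cr(II) is therefore d⁴. Acetylacetonate and oxalate are weak-field ligands for a first-row metal, so the complex is high-spin. The t₂g³e_g¹ (high-spin) configuration has an unevenly filled e_g set; the Jahn–Teller theorem predicts a tetragonal distortion (typically axial elongation) to lift the degeneracy.
[Cr(ox)(OH)₄]³−: Each oxalate is −2; each hydroxide is −1; balancing the −3 overall charge requires Cr(III). Group 6 minus oxidation state 3 gives a d³ configuration. The d³ configuration leaves the e_g set evenly filled (or empty) — no strong Jahn–Teller driving force.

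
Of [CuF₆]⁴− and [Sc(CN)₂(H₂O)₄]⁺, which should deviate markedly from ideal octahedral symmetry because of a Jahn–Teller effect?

[CuF₆]⁴−: Each fluoride is −1; balancing the −4 overall charge requires Cu(II). Cu sits in group 11, so the d-electron count is 11 − 2 = 9. The t₂g⁶e_g³ configuration has an unevenly filled e_g set; the Jahn–Teller theorem predicts a tetragonal distortion (typically axial elongation) to lift the degeneracy.
[Sc(CN)₂(H₂O)₄]⁺: Summing ligand charges against the +1 overall charge gives an oxidation state of +3 for scandium. Sc sits in group 3, so the d-electron count is 3 − 3 = 0. The d⁰ configuration leaves the e_g set evenly filled (or empty) — no strong Jahn–Teller driving force.

[CuF₆]⁴−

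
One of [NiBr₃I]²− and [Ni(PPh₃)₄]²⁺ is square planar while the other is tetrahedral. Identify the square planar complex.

[Ni(PPh₃)₄]²⁺

For [NiBr₃I]²−: Ligand charges: each bromide is −1; each iodide is −1. With an overall charge of −2 the nickel centre must be in the +2 oxidation state. Nickel is a group-10 element; Ni(II) is therefore d⁸. Bromide and iodide are weak-field ligands. With weak-field ligands the CFSE gain from square planar is small, so a 3d d⁸ ion takes the sterically preferred tetrahedral geometry. → tetrahedral.
For [Ni(PPh₃)₄]²⁺: Summing ligand charges against the +2 overall charge gives an oxidation state of +2 for nickel. Ni sits in group 10, so the d-electron count is 10 − 2 = 8. Triphenylphosphine is a strong-field ligand (high in the spectrochemical series). A 3d d⁸ ion with strong-field ligands gains enough CFSE to favour square planar over tetrahedral. → square planar.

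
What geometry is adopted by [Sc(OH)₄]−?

tetrahedral

Each hydroxide is −1; balancing the −1 overall charge requires Sc(III).
Group 3 minus oxidation state 3 gives a d⁰ configuration.
Coordination number: 4.
A d⁰ ion has no crystal-field stabilisation preference between square planar and tetrahedral, so four ligands adopt the sterically favoured tetrahedral geometry.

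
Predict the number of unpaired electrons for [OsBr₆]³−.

Each bromide is −1; balancing the −3 overall charge requires Os(III).
Group 8 minus oxidation state 3 gives a d⁵ configuration.
The spin state decides the count: a 5d ion has a large Δₒ and is invariably low-spin.
An octahedral low-spin d⁵ ion is t₂g⁵e_g⁰, giving 1 unpaired electron.

1 unpaired electron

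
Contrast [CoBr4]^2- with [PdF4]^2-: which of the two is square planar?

For [CoBr4]^2-: Ligand charges: each bromide is −1. With an overall charge of −2 the cobalt centre must be in the +2 oxidation state. Cobalt is a group-9 element; Co(II) is therefore d⁷. For a high-spin 3d d⁷ ion with weak-field ligands the small Δₜ gives little square-planar CFSE advantage, so four ligands adopt the sterically favoured tetrahedral geometry. → tetrahedral.
For [PdF4]^2-: Each fluoride is −1; balancing the −2 overall charge requires Pd(II). Palladium is a group-10 element; Pd(II) is therefore d⁸. A 4d d⁸ ion has a large crystal-field splitting; square planar leaves the high-energy d_{x²−y²} orbital empty and maximises CFSE. → square planar.

[PdF4]^2-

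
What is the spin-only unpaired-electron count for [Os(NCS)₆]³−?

1

Each isothiocyanate is −1; balancing the −3 overall charge requires Os(III).
Os sits in group 8, so the d-electron count is 8 − 3 = 5.
The spin state decides the count: a 5d ion has a large Δₒ and is invariably low-spin.
An octahedral low-spin d⁵ ion is t₂g⁵e_g⁰, giving 1 unpaired electron.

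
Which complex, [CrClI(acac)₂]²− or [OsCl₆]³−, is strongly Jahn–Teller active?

[CrClI(acac)₂]²−: Summing ligand charges against the −2 overall charge gives an oxidation state of +2 for chromium. Cr sits in group 6, so the d-electron count is 6 − 2 = 4. Acetylacetonate, chloride, and iodide are weak-field ligands for a first-row metal, so the complex is high-spin. The t₂g³e_g¹ (high-spin) configuration has an unevenly filled e_g set; the Jahn–Teller theorem predicts a tetragonal distortion (typically axial elongation) to lift the degeneracy.
[OsCl₆]³−: Ligand charges: each chloride is −1. With an overall charge of −3 the osmium centre must be in the +3 oxidation state. Osmium is a group-8 element; Os(III) is therefore d⁵. A 5d ion has a large Δₒ and is invariably low-spin. The d⁵ configuration leaves the e_g set evenly filled (or empty) — no strong Jahn–Teller driving force.

[CrClI(acac)₂]²−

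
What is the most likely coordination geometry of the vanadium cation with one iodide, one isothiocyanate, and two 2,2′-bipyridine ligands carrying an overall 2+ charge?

Each iodide is −1; each isothiocyanate is −1; 2,2′-bipyridine is neutral; balancing the +2 overall charge requires V(IV).
V sits in group 5, so the d-electron count is 5 − 4 = 1.
Counting donor atoms: 1×iodide (monodentate) → 1 donor; 1×isothiocyanate (monodentate) → 1 donor; 2×2,2′-bipyridine (bidentate) → 4 donors. Coordination number = 6.
Six donors around a single metal centre give an octahedral coordination sphere.

octahedral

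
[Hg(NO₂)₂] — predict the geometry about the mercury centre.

linear

Ligand charges: each nitro (N-bound nitrite) is −1. With an overall charge of 0 the mercury centre must be in the +2 oxidation state.
Hg sits in group 12, so the d-electron count is 12 − 2 = 10.
Coordination number: 2.
A d¹⁰ ion with only two ligands adopts a linear arrangement (sp hybridisation; no CFSE preference).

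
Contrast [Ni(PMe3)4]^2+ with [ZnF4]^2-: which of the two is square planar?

[Ni(PMe3)4]^2+

For [Ni(PMe3)4]^2+: Trimethylphosphine is neutral; balancing the +2 overall charge requires Ni(II). Group 10 minus oxidation state 2 gives a d⁸ configuration. Trimethylphosphine is a strong-field ligand (high in the spectrochemical series). A 3d d⁸ ion with strong-field ligands gains enough CFSE to favour square planar over tetrahedral. → square planar.
For [ZnF4]^2-: Each fluoride is −1; balancing the −2 overall charge requires Zn(II). Zinc is a group-12 element; Zn(II) is therefore d¹⁰. A d¹⁰ ion has no crystal-field stabilisation preference between square planar and tetrahedral, so four ligands adopt the sterically favoured tetrahedral geometry. → tetrahedral.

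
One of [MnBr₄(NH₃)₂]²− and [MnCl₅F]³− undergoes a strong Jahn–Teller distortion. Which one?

[MnBr₄(NH₃)₂]²−: Each bromide is −1; ammonia is neutral; balancing the −2 overall charge requires Mn(II). Manganese is a group-7 element; Mn(II) is therefore d⁵. Bromide is a weak-field ligand for a first-row metal, so the complex is high-spin. The d⁵ configuration leaves the e_g set evenly filled (or empty) — no strong Jahn–Teller driving force.
[MnCl₅F]³−: Ligand charges: each chloride is −1; each fluoride is −1. With an overall charge of −3 the manganese centre must be in the +3 oxidation state. Group 7 minus oxidation state 3 gives a d⁴ configuration. Chloride and fluoride are weak-field ligands for a first-row metal, so the complex is high-spin. The t₂g³e_g¹ (high-spin) configuration has an unevenly filled e_g set; the Jahn–Teller theorem predicts a tetragonal distortion (typically axial elongation) to lift the degeneracy.

[MnCl₅F]³−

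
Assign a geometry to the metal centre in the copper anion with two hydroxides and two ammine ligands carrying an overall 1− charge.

Ligand charges: each hydroxide is −1; ammonia is neutral. With an overall charge of −1 the copper centre must be in the +1 oxidation state.
Copper is a group-11 element; Cu(I) is therefore d¹⁰.
With 4 monodentate ligands the coordination number is 4.
A d¹⁰ ion has no crystal-field stabilisation preference between square planar and tetrahedral, so four ligands adopt the sterically favoured tetrahedral geometry.

tetrahedral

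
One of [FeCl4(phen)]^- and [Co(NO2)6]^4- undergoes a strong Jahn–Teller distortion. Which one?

[FeCl4(phen)]^-: Ligand charges: each chloride is −1; 1,10-phenanthroline is neutral. With an overall charge of −1 the iron centre must be in the +3 oxidation state. Group 8 minus oxidation state 3 gives a d⁵ configuration. Chloride is a weak-field ligand for a first-row metal, so the complex is high-spin. The d⁵ configuration leaves the e_g set evenly filled (or empty) — no strong Jahn–Teller driving force.
[Co(NO2)6]^4-: Each nitro (N-bound nitrite) is −1; balancing the −4 overall charge requires Co(II). Cobalt is a group-9 element; Co(II) is therefore d⁷. Nitro (N-bound nitrite) is a strong-field ligand (high in the spectrochemical series) for a first-row metal, so the complex is low-spin. The t₂g⁶e_g¹ (low-spin) configuration has an unevenly filled e_g set; the Jahn–Teller theorem predicts a tetragonal distortion (typically axial elongation) to lift the degeneracy.

[Co(NO2)6]^4-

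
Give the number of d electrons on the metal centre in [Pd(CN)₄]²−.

Each cyanide is −1; balancing the −2 overall charge requires Pd(II).
Pd sits in group 10, so the d-electron count is 10 − 2 = 8.

d8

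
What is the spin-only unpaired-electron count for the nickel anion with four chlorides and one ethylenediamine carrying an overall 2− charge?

Each chloride is −1; ethylenediamine is neutral; balancing the −2 overall charge requires Ni(II).
Nickel is a group-10 element; Ni(II) is therefore d⁸.
Counting donor atoms: 4×chloride (monodentate) → 4 donors; 1×ethylenediamine (bidentate) → 2 donors. Coordination number = 6.
In an octahedral field the d⁸ configuration is t₂g⁶e_g² (only one arrangement possible), giving 2 unpaired electrons.

2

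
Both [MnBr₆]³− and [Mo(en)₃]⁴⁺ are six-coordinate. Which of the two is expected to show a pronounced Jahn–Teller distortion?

[MnBr₆]³−

[MnBr₆]³−: Each bromide is −1; balancing the −3 overall charge requires Mn(III). Manganese is a group-7 element; Mn(III) is therefore d⁴. Bromide is a weak-field ligand for a first-row metal, so the complex is high-spin. The t₂g³e_g¹ (high-spin) configuration has an unevenly filled e_g set; the Jahn–Teller theorem predicts a tetragonal distortion (typically axial elongation) to lift the degeneracy.
[Mo(en)₃]⁴⁺: Ethylenediamine is neutral; balancing the +4 overall charge requires Mo(IV). Group 6 minus oxidation state 4 gives a d² configuration. The d² configuration leaves the e_g set evenly filled (or empty) — no strong Jahn–Teller driving force.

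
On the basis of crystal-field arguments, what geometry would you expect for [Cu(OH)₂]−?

linear

Summing ligand charges against the −1 overall charge gives an oxidation state of +1 for copper.
Group 11 minus oxidation state 1 gives a d¹⁰ configuration.
Coordination number: 2.
A d¹⁰ ion with only two ligands adopts a linear arrangement (sp hybridisation; no CFSE preference).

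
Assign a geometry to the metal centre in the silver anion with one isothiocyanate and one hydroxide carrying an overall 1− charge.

Ligand charges: each isothiocyanate is −1; each hydroxide is −1. With an overall charge of −1 the silver centre must be in the +1 oxidation state.
Group 11 minus oxidation state 1 gives a d¹⁰ configuration.
Coordination number: 2.
A d¹⁰ ion with only two ligands adopts a linear arrangement (sp hybridisation; no CFSE preference).

linear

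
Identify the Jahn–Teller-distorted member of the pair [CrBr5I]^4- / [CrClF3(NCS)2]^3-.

[CrBr5I]^4-: Each bromide is −1; each iodide is −1; balancing the −4 overall charge requires Cr(II). Chromium is a group-6 element; Cr(II) is therefore d⁴. Bromide and iodide are weak-field ligands for a first-row metal, so the complex is high-spin. The t₂g³e_g¹ (high-spin) configuration has an unevenly filled e_g set; the Jahn–Teller theorem predicts a tetragonal distortion (typically axial elongation) to lift the degeneracy.
[CrClF3(NCS)2]^3-: Each chloride is −1; each fluoride is −1; each isothiocyanate is −1; balancing the −3 overall charge requires Cr(III). Cr sits in group 6, so the d-electron count is 6 − 3 = 3. The d³ configuration leaves the e_g set evenly filled (or empty) — no strong Jahn–Teller driving force.

[CrBr5I]^4-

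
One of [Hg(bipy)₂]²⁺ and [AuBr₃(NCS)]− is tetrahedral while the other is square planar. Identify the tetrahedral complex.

[Hg(bipy)₂]²⁺

For [Hg(bipy)₂]²⁺: Ligand charges: 2,2′-bipyridine is neutral. With an overall charge of +2 the mercury centre must be in the +2 oxidation state. Mercury is a group-12 element; Hg(II) is therefore d¹⁰. A d¹⁰ ion has no crystal-field stabilisation preference between square planar and tetrahedral, so four ligands adopt the sterically favoured tetrahedral geometry. → tetrahedral.
For [AuBr₃(NCS)]−: Ligand charges: each bromide is −1; each isothiocyanate is −1. With an overall charge of −1 the gold centre must be in the +3 oxidation state. Group 11 minus oxidation state 3 gives a d⁸ configuration. A 5d d⁸ ion has a large crystal-field splitting; square planar leaves the high-energy d_{x²−y²} orbital empty and maximises CFSE. → square planar.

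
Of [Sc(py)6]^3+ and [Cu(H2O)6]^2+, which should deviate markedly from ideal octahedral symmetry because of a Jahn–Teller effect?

[Cu(H2O)6]^2+

[Sc(py)6]^3+: Ligand charges: pyridine is neutral. With an overall charge of +3 the scandium centre must be in the +3 oxidation state. Scandium is a group-3 element; Sc(III) is therefore d⁰. The d⁰ configuration leaves the e_g set evenly filled (or empty) — no strong Jahn–Teller driving force.
[Cu(H2O)6]^2+: Summing ligand charges against the +2 overall charge gives an oxidation state of +2 for copper. Cu sits in group 11, so the d-electron count is 11 − 2 = 9. The t₂g⁶e_g³ configuration has an unevenly filled e_g set; the Jahn–Teller theorem predicts a tetragonal distortion (typically axial elongation) to lift the degeneracy.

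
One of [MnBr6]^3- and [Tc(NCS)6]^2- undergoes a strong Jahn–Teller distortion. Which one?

[MnBr6]^3-: Summing ligand charges against the −3 overall charge gives an oxidation state of +3 for manganese. Group 7 minus oxidation state 3 gives a d⁴ configuration. Bromide is a weak-field ligand for a first-row metal, so the complex is high-spin. The t₂g³e_g¹ (high-spin) configuration has an unevenly filled e_g set; the Jahn–Teller theorem predicts a tetragonal distortion (typically axial elongation) to lift the degeneracy.
[Tc(NCS)6]^2-: Each isothiocyanate is −1; balancing the −2 overall charge requires Tc(IV). Tc sits in group 7, so the d-electron count is 7 − 4 = 3. The d³ configuration leaves the e_g set evenly filled (or empty) — no strong Jahn–Teller driving force.

[MnBr6]^3-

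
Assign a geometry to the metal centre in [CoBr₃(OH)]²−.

tetrahedral

Ligand charges: each bromide is −1; each hydroxide is −1. With an overall charge of −2 the cobalt centre must be in the +2 oxidation state.
Co sits in group 9, so the d-electron count is 9 − 2 = 7.
With 4 monodentate ligands the coordination number is 4.
Bromide and hydroxide are weak-field ligands.
For a high-spin 3d d⁷ ion with weak-field ligands the small Δₜ gives little square-planar CFSE advantage, so four ligands adopt the sterically favoured tetrahedral geometry.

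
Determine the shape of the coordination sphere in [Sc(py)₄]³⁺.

Summing ligand charges against the +3 overall charge gives an oxidation state of +3 for scandium.
Sc sits in group 3, so the d-electron count is 3 − 3 = 0.
Coordination number: 4.
A d⁰ ion has no crystal-field stabilisation preference between square planar and tetrahedral, so four ligands adopt the sterically favoured tetrahedral geometry.

tetrahedral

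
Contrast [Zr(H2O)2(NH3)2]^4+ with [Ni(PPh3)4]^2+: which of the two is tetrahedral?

For [Zr(H2O)2(NH3)2]^4+: Water is neutral; ammonia is neutral; balancing the +4 overall charge requires Zr(IV). Group 4 minus oxidation state 4 gives a d⁰ configuration. A d⁰ ion has no crystal-field stabilisation preference between square planar and tetrahedral, so four ligands adopt the sterically favoured tetrahedral geometry. → tetrahedral.
For [Ni(PPh3)4]^2+: Ligand charges: triphenylphosphine is neutral. With an overall charge of +2 the nickel centre must be in the +2 oxidation state. Ni sits in group 10, so the d-electron count is 10 − 2 = 8. Triphenylphosphine is a strong-field ligand (high in the spectrochemical series). A 3d d⁸ ion with strong-field ligands gains enough CFSE to favour square planar over tetrahedral. → square planar.

[Zr(H2O)2(NH3)2]^4+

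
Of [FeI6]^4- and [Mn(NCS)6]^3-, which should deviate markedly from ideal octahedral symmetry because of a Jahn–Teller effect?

[Mn(NCS)6]^3-

[FeI6]^4-: Summing ligand charges against the −4 overall charge gives an oxidation state of +2 for iron. Group 8 minus oxidation state 2 gives a d⁶ configuration. Iodide is a weak-field ligand for a first-row metal, so the complex is high-spin. The d⁶ configuration leaves the e_g set evenly filled (or empty) — no strong Jahn–Teller driving force.
[Mn(NCS)6]^3-: Each isothiocyanate is −1; balancing the −3 overall charge requires Mn(III). Group 7 minus oxidation state 3 gives a d⁴ configuration. Isothiocyanate is a weak-field ligand for a first-row metal, so the complex is high-spin. The t₂g³e_g¹ (high-spin) configuration has an unevenly filled e_g set; the Jahn–Teller theorem predicts a tetragonal distortion (typically axial elongation) to lift the degeneracy.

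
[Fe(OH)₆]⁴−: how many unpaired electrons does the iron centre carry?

Each hydroxide is −1; balancing the −4 overall charge requires Fe(II).
Iron is a group-8 element; Fe(II) is therefore d⁶.
The spin state decides the count: Hydroxide is a weak-field ligand for a first-row metal, so the complex is high-spin.
An octahedral high-spin d⁶ ion is t₂g⁴e_g², giving 4 unpaired electrons.

4 unpaired electrons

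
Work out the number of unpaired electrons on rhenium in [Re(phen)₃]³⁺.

2 unpaired electrons

Summing ligand charges against the +3 overall charge gives an oxidation state of +3 for rhenium.
Group 7 minus oxidation state 3 gives a d⁴ configuration.
Counting donor atoms: 3×1,10-phenanthroline (bidentate) → 6 donors. Coordination number = 6.
The spin state decides the count: a 5d ion has a large Δₒ and is invariably low-spin.
An octahedral low-spin d⁴ ion is t₂g⁴e_g⁰, giving 2 unpaired electrons.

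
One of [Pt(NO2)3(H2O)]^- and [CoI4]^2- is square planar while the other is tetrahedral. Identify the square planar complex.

For [Pt(NO2)3(H2O)]^-: Each nitro (N-bound nitrite) is −1; water is neutral; balancing the −1 overall charge requires Pt(II). Platinum is a group-10 element; Pt(II) is therefore d⁸. A 5d d⁸ ion has a large crystal-field splitting; square planar leaves the high-energy d_{x²−y²} orbital empty and maximises CFSE. → square planar.
For [CoI4]^2-: Summing ligand charges against the −2 overall charge gives an oxidation state of +2 for cobalt. Group 9 minus oxidation state 2 gives a d⁷ configuration. For a high-spin 3d d⁷ ion with weak-field ligands the small Δₜ gives little square-planar CFSE advantage, so four ligands adopt the sterically favoured tetrahedral geometry. → tetrahedral.

[Pt(NO2)3(H2O)]^-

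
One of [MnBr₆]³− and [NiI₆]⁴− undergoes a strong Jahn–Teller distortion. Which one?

[MnBr₆]³−: Each bromide is −1; balancing the −3 overall charge requires Mn(III). Group 7 minus oxidation state 3 gives a d⁴ configuration. Bromide is a weak-field ligand for a first-row metal, so the complex is high-spin. The t₂g³e_g¹ (high-spin) configuration has an unevenly filled e_g set; the Jahn–Teller theorem predicts a tetragonal distortion (typically axial elongation) to lift the degeneracy.
[NiI₆]⁴−: Summing ligand charges against the −4 overall charge gives an oxidation state of +2 for nickel. Nickel is a group-10 element; Ni(II) is therefore d⁸. The d⁸ configuration leaves the e_g set evenly filled (or empty) — no strong Jahn–Teller driving force.

[MnBr₆]³−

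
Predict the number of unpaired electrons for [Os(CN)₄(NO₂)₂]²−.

2

Ligand charges: each cyanide is −1; each nitro (N-bound nitrite) is −1. With an overall charge of −2 the osmium centre must be in the +4 oxidation state.
Os sits in group 8, so the d-electron count is 8 − 4 = 4.
The spin state decides the count: a 5d ion has a large Δₒ and is invariably low-spin.
An octahedral low-spin d⁴ ion is t₂g⁴e_g⁰, giving 2 unpaired electrons.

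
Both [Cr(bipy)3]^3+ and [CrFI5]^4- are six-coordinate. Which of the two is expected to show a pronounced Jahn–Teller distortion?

[CrFI5]^4-

[Cr(bipy)3]^3+: Ligand charges: 2,2′-bipyridine is neutral. With an overall charge of +3 the chromium centre must be in the +3 oxidation state. Cr sits in group 6, so the d-electron count is 6 − 3 = 3. The d³ configuration leaves the e_g set evenly filled (or empty) — no strong Jahn–Teller driving force.
[CrFI5]^4-: Summing ligand charges against the −4 overall charge gives an oxidation state of +2 for chromium. Group 6 minus oxidation state 2 gives a d⁴ configuration. Fluoride and iodide are weak-field ligands for a first-row metal, so the complex is high-spin. The t₂g³e_g¹ (high-spin) configuration has an unevenly filled e_g set; the Jahn–Teller theorem predicts a tetragonal distortion (typically axial elongation) to lift the degeneracy.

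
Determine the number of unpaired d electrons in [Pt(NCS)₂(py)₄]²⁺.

Summing ligand charges against the +2 overall charge gives an oxidation state of +4 for platinum.
Pt sits in group 10, so the d-electron count is 10 − 4 = 6.
The spin state decides the count: a 5d ion has a large Δₒ and is invariably low-spin.
An octahedral low-spin d⁶ ion is t₂g⁶e_g⁰, giving 0 unpaired electrons.

0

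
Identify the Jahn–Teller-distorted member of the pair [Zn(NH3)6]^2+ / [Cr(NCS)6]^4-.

[Zn(NH3)6]^2+: Summing ligand charges against the +2 overall charge gives an oxidation state of +2 for zinc. Zinc is a group-12 element; Zn(II) is therefore d¹⁰. The d¹⁰ configuration leaves the e_g set evenly filled (or empty) — no strong Jahn–Teller driving force.
[Cr(NCS)6]^4-: Summing ligand charges against the −4 overall charge gives an oxidation state of +2 for chromium. Chromium is a group-6 element; Cr(II) is therefore d⁴. Isothiocyanate is a weak-field ligand for a first-row metal, so the complex is high-spin. The t₂g³e_g¹ (high-spin) configuration has an unevenly filled e_g set; the Jahn–Teller theorem predicts a tetragonal distortion (typically axial elongation) to lift the degeneracy.

[Cr(NCS)6]^4-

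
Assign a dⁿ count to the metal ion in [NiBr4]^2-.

d8

Each bromide is −1; balancing the −2 overall charge requires Ni(II).
Nickel is a group-10 element; Ni(II) is therefore d⁸.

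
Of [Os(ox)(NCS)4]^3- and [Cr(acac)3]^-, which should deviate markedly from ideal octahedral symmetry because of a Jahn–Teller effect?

[Cr(acac)3]^-

[Os(ox)(NCS)4]^3-: Ligand charges: each oxalate is −2; each isothiocyanate is −1. With an overall charge of −3 the osmium centre must be in the +3 oxidation state. Os sits in group 8, so the d-electron count is 8 − 3 = 5. A 5d ion has a large Δₒ and is invariably low-spin. The d⁵ configuration leaves the e_g set evenly filled (or empty) — no strong Jahn–Teller driving force.
[Cr(acac)3]^-: Ligand charges: each acetylacetonate is −1. With an overall charge of −1 the chromium centre must be in the +2 oxidation state. Chromium is a group-6 element; Cr(II) is therefore d⁴. Acetylacetonate is a weak-field ligand for a first-row metal, so the complex is high-spin. The t₂g³e_g¹ (high-spin) configuration has an unevenly filled e_g set; the Jahn–Teller theorem predicts a tetragonal distortion (typically axial elongation) to lift the degeneracy.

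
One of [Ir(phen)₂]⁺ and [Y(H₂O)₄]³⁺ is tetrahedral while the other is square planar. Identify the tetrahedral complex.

For [Ir(phen)₂]⁺: Summing ligand charges against the +1 overall charge gives an oxidation state of +1 for iridium. Ir sits in group 9, so the d-electron count is 9 − 1 = 8. A 5d d⁸ ion has a large crystal-field splitting; square planar leaves the high-energy d_{x²−y²} orbital empty and maximises CFSE. → square planar.
For [Y(H₂O)₄]³⁺: Summing ligand charges against the +3 overall charge gives an oxidation state of +3 for yttrium. Yttrium is a group-3 element; Y(III) is therefore d⁰. A d⁰ ion has no crystal-field stabilisation preference between square planar and tetrahedral, so four ligands adopt the sterically favoured tetrahedral geometry. → tetrahedral.

[Y(H₂O)₄]³⁺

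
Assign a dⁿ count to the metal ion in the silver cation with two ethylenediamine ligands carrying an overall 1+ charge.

d¹⁰

Summing ligand charges against the +1 overall charge gives an oxidation state of +1 for silver.
Group 11 minus oxidation state 1 gives a d¹⁰ configuration.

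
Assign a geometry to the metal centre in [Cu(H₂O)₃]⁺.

trigonal planar

Ligand charges: water is neutral. With an overall charge of +1 the copper centre must be in the +1 oxidation state.
Cu sits in group 11, so the d-electron count is 11 − 1 = 10.
Coordination number: 3.
Three ligands around a d¹⁰ centre minimise repulsion in a trigonal-planar arrangement.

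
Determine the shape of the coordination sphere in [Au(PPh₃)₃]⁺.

Triphenylphosphine is neutral; balancing the +1 overall charge requires Au(I).
Au sits in group 11, so the d-electron count is 11 − 1 = 10.
With 3 monodentate ligands the coordination number is 3.
Three ligands around a d¹⁰ centre minimise repulsion in a trigonal-planar arrangement.

trigonal planar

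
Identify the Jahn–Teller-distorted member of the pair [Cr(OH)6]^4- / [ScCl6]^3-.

[Cr(OH)6]^4-

[Cr(OH)6]^4-: Each hydroxide is −1; balancing the −4 overall charge requires Cr(II). Chromium is a group-6 element; Cr(II) is therefore d⁴. Hydroxide is a weak-field ligand for a first-row metal, so the complex is high-spin. The t₂g³e_g¹ (high-spin) configuration has an unevenly filled e_g set; the Jahn–Teller theorem predicts a tetragonal distortion (typically axial elongation) to lift the degeneracy.
[ScCl6]^3-: Ligand charges: each chloride is −1. With an overall charge of −3 the scandium centre must be in the +3 oxidation state. Sc sits in group 3, so the d-electron count is 3 − 3 = 0. The d⁰ configuration leaves the e_g set evenly filled (or empty) — no strong Jahn–Teller driving force.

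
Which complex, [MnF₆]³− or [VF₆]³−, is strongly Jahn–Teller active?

[MnF₆]³−

[MnF₆]³−: Summing ligand charges against the −3 overall charge gives an oxidation state of +3 for manganese. Mn sits in group 7, so the d-electron count is 7 − 3 = 4. Fluoride is a weak-field ligand for a first-row metal, so the complex is high-spin. The t₂g³e_g¹ (high-spin) configuration has an unevenly filled e_g set; the Jahn–Teller theorem predicts a tetragonal distortion (typically axial elongation) to lift the degeneracy.
[VF₆]³−: Ligand charges: each fluoride is −1. With an overall charge of −3 the vanadium centre must be in the +3 oxidation state. V sits in group 5, so the d-electron count is 5 − 3 = 2. The d² configuration leaves the e_g set evenly filled (or empty) — no strong Jahn–Teller driving force.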